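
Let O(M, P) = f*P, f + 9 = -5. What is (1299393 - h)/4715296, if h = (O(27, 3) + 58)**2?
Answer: 1299137/4715296 ≈ 0.27552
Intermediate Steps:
f = -14 (f = -9 - 5 = -14)
O(M, P) = -14*P
h = 256 (h = (-14*3 + 58)**2 = (-42 + 58)**2 = 16**2 = 256)
(1299393 - h)/4715296 = (1299393 - 1*256)/4715296 = (1299393 - 256)*(1/4715296) = 1299137*(1/4715296) = 1299137/4715296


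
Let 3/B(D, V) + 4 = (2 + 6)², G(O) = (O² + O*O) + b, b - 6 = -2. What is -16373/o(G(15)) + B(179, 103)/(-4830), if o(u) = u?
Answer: -790816127/21928200 ≈ -36.064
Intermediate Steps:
b = 4 (b = 6 - 2 = 4)
G(O) = 4 + 2*O² (G(O) = (O² + O*O) + 4 = (O² + O²) + 4 = 2*O² + 4 = 4 + 2*O²)
B(D, V) = 1/20 (B(D, V) = 3/(-4 + (2 + 6)²) = 3/(-4 + 8²) = 3/(-4 + 64) = 3/60 = 3*(1/60) = 1/20)
-16373/o(G(15)) + B(179, 103)/(-4830) = -16373/(4 + 2*15²) + (1/20)/(-4830) = -16373/(4 + 2*225) + (1/20)*(-1/4830) = -16373/(4 + 450) - 1/96600 = -16373/454 - 1/96600 = -790816127/21928200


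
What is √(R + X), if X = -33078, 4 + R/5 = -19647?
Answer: I*√131333 ≈ 362.4*I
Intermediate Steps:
R = -98255 (R = -20 + 5*(-19647) = -20 - 98235 = -98255)
√(R + X) = √(-98255 - 33078) = √(-131333) = I*√131333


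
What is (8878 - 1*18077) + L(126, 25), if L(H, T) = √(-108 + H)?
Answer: -9199 + 3*√2 ≈ -9194.8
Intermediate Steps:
(8878 - 1*18077) + L(126, 25) = (8878 - 1*18077) + √(-108 + 126) = (8878 - 18077) + √18 = -9199 + 3*√2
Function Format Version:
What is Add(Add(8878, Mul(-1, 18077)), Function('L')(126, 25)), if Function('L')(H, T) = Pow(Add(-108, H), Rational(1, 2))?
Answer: Add(-9199, Mul(3, Pow(2, Rational(1, 2)))) ≈ -9194.8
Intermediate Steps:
Add(Add(8878, Mul(-1, 18077)), Function('L')(126, 25)) = Add(Add(8878, Mul(-1, 18077)), Pow(Add(-108, 126), Rational(1, 2))) = Add(Add(8878, -18077), Pow(18, Rational(1, 2))) = Add(-9199, Mul(3, Pow(2, Rational(1, 2))))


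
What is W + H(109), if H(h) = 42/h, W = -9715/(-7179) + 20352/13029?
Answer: 11217002003/3398445273 ≈ 3.3006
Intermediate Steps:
W = 90894581/31178397 (W = -9715*(-1/7179) + 20352*(1/13029) = 9715/7179 + 6784/4343 = 90894581/31178397 ≈ 2.9153)
W + H(109) = 90894581/31178397 + 42/109 = 11217002003/3398445273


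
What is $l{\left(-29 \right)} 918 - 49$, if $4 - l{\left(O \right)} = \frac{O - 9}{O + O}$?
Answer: $\frac{87625}{29} \approx 3021.6$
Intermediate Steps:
$l{\left(O \right)} = 4 - \frac{-9 + O}{2 O}$ ($l{\left(O \right)} = 4 - \frac{O - 9}{O + O} = 4 - \frac{-9 + O}{2 O}$)
$l{\left(-29 \right)} 918 - 49 = \frac{9 + 7 \left(-29\right)}{2 \left(-29\right)} 918 - 49 = \frac{1}{2} \left(- \frac{1}{29}\right) \left(9 - 203\right) 918 - 49 = \frac{1}{2} \left(- \frac{1}{29}\right) \left(-194\right) 918 - 49 = \frac{97}{29} \cdot 918 - 49 = \frac{89046}{29} - 49 = \frac{87625}{29}$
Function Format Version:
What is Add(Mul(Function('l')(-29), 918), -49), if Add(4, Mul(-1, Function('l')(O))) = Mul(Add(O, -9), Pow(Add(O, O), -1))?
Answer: Rational(87625, 29) ≈ 3021.6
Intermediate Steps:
Function('l')(O) = Add(4, Mul(Rational(-1, 2), Pow(O, -1), Add(-9, O))) (Function('l')(O) = Add(4, Mul(-1, Mul(Add(O, -9), Pow(Add(O, O), -1)))) = Add(4, Mul(-1, Mul(Add(-9, O), Pow(Mul(2, O), -1)))) = Add(4, Mul(-1, Mul(Add(-9, O), Mul(Rational(1, 2), Pow(O, -1))))) = Add(4, Mul(-1, Mul(Rational(1, 2), Pow(O, -1), Add(-9, O)))) = Add(4, Mul(Rational(-1, 2), Pow(O, -1), Add(-9, O))))
Add(Mul(Function('l')(-29), 918), -49) = Add(Mul(Mul(Rational(1, 2), Pow(-29, -1), Add(9, Mul(7, -29))), 918), -49) = Add(Mul(Mul(Rational(1, 2), Rational(-1, 29), Add(9, -203)), 918), -49) = Add(Mul(Mul(Rational(1, 2), Rational(-1, 29), -194), 918), -49) = Add(Mul(Rational(97, 29), 918), -49) = Add(Rational(89046, 29), -49) = Rational(87625, 29)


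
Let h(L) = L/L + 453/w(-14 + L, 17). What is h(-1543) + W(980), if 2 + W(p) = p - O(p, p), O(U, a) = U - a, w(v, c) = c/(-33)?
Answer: 1694/17 ≈ 99.647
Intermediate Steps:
w(v, c) = -c/33 (w(v, c) = c*(-1/33) = -c/33)
h(L) = -14932/17 (h(L) = L/L + 453/((-1/33*17)) = 1 + 453/(-17/33) = 1 + 453*(-33/17) = 1 - 14949/17 = -14932/17)
W(p) = -2 + p (W(p) = -2 + (p - (p - p)) = -2 + (p - 1*0) = -2 + (p + 0) = -2 + p)
h(-1543) + W(980) = -14932/17 + (-2 + 980) = -14932/17 + 978 = 1694/17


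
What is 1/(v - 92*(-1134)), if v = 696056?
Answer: 1/800384 ≈ 1.2494e-6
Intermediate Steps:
1/(v - 92*(-1134)) = 1/(696056 - 92*(-1134)) = 1/(696056 + 104328) = 1/800384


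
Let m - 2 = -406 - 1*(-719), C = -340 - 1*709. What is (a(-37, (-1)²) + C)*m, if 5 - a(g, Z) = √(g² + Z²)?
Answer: -328860 - 315*√1370 ≈ -3.4052e+5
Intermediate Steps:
C = -1049 (C = -340 - 709 = -1049)
a(g, Z) = 5 - √(Z² + g²) (a(g, Z) = 5 - √(g² + Z²) = 5 - √(Z² + g²))
m = 315 (m = 2 + (-406 - 1*(-719)) = 2 + (-406 + 719) = 2 + 313 = 315)
(a(-37, (-1)²) + C)*m = ((5 - √(((-1)²)² + (-37)²)) - 1049)*315 = ((5 - √(1² + 1369)) - 1049)*315 = ((5 - √(1 + 1369)) - 1049)*315 = ((5 - √1370) - 1049)*315 = (-1044 - √1370)*315 = -328860 - 315*√1370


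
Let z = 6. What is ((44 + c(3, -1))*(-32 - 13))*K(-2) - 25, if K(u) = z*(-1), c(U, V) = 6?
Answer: 13475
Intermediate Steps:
K(u) = -6 (K(u) = 6*(-1) = -6)
((44 + c(3, -1))*(-32 - 13))*K(-2) - 25 = ((44 + 6)*(-32 - 13))*(-6) - 25 = (50*(-45))*(-6) - 25 = -2250*(-6) - 25 = 13500 - 25 = 13475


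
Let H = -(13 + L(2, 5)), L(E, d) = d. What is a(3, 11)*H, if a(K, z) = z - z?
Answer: 0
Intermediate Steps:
a(K, z) = 0
H = -18 (H = -(13 + 5) = -1*18 = -18)
a(3, 11)*H = 0*(-18) = 0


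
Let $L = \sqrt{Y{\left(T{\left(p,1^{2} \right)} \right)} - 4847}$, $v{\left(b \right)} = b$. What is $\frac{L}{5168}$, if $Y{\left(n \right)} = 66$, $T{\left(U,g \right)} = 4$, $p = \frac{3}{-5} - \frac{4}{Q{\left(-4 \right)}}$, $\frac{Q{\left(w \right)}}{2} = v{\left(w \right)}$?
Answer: $\frac{i \sqrt{4781}}{5168} \approx 0.013379 i$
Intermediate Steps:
$Q{\left(w \right)} = 2 w$
$p = - \frac{1}{10}$ ($p = \frac{3}{-5} - \frac{4}{2 \left(-4\right)} = 3 \left(- \frac{1}{5}\right) - \frac{4}{-8} = - \frac{3}{5} - - \frac{1}{2} = - \frac{3}{5} + \frac{1}{2} = - \frac{1}{10} \approx -0.1$)
$L = i \sqrt{4781}$ ($L = \sqrt{66 - 4847} = \sqrt{-4781} = i \sqrt{4781} \approx 69.145 i$)
$\frac{L}{5168} = \frac{i \sqrt{4781}}{5168}$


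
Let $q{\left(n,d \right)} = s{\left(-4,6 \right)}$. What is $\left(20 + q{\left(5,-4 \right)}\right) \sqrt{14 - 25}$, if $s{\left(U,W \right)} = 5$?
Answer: $25 i \sqrt{11} \approx 82.916 i$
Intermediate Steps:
$q{\left(n,d \right)} = 5$
$\left(20 + q{\left(5,-4 \right)}\right) \sqrt{14 - 25} = \left(20 + 5\right) \sqrt{14 - 25} = 25 \sqrt{-11} = 25 i \sqrt{11}$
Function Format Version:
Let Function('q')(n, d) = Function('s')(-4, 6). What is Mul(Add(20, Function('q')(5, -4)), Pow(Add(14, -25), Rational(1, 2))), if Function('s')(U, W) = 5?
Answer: Mul(25, I, Pow(11, Rational(1, 2))) ≈ Mul(82.916, I)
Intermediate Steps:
Function('q')(n, d) = 5
Mul(Add(20, Function('q')(5, -4)), Pow(Add(14, -25), Rational(1, 2))) = Mul(Add(20, 5), Pow(Add(14, -25), Rational(1, 2))) = Mul(25, Pow(-11, Rational(1, 2))) = Mul(25, Mul(I, Pow(11, Rational(1, 2)))) = Mul(25, I, Pow(11, Rational(1, 2)))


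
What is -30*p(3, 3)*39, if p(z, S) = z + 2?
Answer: -5850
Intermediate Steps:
p(z, S) = 2 + z
-30*p(3, 3)*39 = -30*(2 + 3)*39 = -30*5*39 = -150*39 = -5850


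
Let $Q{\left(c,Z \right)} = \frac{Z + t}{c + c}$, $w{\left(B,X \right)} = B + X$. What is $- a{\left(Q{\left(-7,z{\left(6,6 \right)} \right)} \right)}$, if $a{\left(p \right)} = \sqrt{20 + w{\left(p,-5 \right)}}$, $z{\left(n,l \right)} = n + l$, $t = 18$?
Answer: $- \frac{3 \sqrt{70}}{7} \approx -3.5857$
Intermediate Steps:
$z{\left(n,l \right)} = l + n$
$Q{\left(c,Z \right)} = \frac{18 + Z}{2 c}$ ($Q{\left(c,Z \right)} = \frac{Z + 18}{c + c} = \frac{18 + Z}{2 c}$)
$a{\left(p \right)} = \sqrt{15 + p}$ ($a{\left(p \right)} = \sqrt{20 + \left(p - 5\right)} = \sqrt{20 + \left(-5 + p\right)} = \sqrt{15 + p}$)
$- a{\left(Q{\left(-7,z{\left(6,6 \right)} \right)} \right)} = - \sqrt{15 + \frac{18 + \left(6 + 6\right)}{2 \left(-7\right)}} = - \sqrt{15 + \frac{1}{2} \left(- \frac{1}{7}\right) \left(18 + 12\right)} = - \sqrt{15 + \frac{1}{2} \left(- \frac{1}{7}\right) 30} = - \sqrt{15 - \frac{15}{7}} = - \sqrt{\frac{90}{7}} = - \frac{3 \sqrt{70}}{7}$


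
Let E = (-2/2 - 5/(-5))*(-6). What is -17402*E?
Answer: 0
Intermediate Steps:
E = 0 (E = (-2*½ - 5*(-⅕))*(-6) = (-1 + 1)*(-6) = 0*(-6) = 0)
-17402*E = -17402*0 = 0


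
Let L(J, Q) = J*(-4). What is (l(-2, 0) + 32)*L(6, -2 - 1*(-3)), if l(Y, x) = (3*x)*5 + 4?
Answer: -864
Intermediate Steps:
L(J, Q) = -4*J
l(Y, x) = 4 + 15*x (l(Y, x) = 15*x + 4 = 4 + 15*x)
(l(-2, 0) + 32)*L(6, -2 - 1*(-3)) = ((4 + 15*0) + 32)*(-4*6) = ((4 + 0) + 32)*(-24) = (4 + 32)*(-24) = 36*(-24) = -864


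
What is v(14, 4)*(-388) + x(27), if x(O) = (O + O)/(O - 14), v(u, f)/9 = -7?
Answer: 317826/13 ≈ 24448.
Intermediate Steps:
v(u, f) = -63 (v(u, f) = 9*(-7) = -63)
x(O) = 2*O/(-14 + O) (x(O) = (2*O)/(-14 + O) = 2*O/(-14 + O))
v(14, 4)*(-388) + x(27) = -63*(-388) + 2*27/(-14 + 27) = 24444 + 2*27/13 = 24444 + 2*27*(1/13) = 24444 + 54/13 = 317826/13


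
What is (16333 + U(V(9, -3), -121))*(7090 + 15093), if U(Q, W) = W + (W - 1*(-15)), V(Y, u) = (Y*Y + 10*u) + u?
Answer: 357279398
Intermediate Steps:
V(Y, u) = Y² + 11*u (V(Y, u) = (Y² + 10*u) + u = Y² + 11*u)
U(Q, W) = 15 + 2*W (U(Q, W) = W + (W + 15) = W + (15 + W) = 15 + 2*W)
(16333 + U(V(9, -3), -121))*(7090 + 15093) = (16333 + (15 + 2*(-121)))*(7090 + 15093) = (16333 + (15 - 242))*22183 = (16333 - 227)*22183 = 16106*22183 = 357279398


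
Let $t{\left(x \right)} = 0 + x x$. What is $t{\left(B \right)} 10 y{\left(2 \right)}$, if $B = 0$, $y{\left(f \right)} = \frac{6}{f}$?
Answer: $0$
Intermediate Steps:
$t{\left(x \right)} = x^{2}$ ($t{\left(x \right)} = 0 + x^{2} = x^{2}$)
$t{\left(B \right)} 10 y{\left(2 \right)} = 0^{2} \cdot 10 \cdot \frac{6}{2} = 0 \cdot 10 \cdot 6 \cdot \frac{1}{2} = 0 \cdot 10 \cdot 3 = 0 \cdot 30 = 0$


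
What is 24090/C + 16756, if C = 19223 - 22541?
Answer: 9262053/553 ≈ 16749.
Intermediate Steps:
C = -3318
24090/C + 16756 = 24090/(-3318) + 16756 = 24090*(-1/3318) + 16756 = -4015/553 + 16756 = 9262053/553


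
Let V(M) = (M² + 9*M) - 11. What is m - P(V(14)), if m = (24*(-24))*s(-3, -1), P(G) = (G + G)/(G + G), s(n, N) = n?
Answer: 1727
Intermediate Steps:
V(M) = -11 + M² + 9*M
P(G) = 1 (P(G) = (2*G)/((2*G)) = (2*G)*(1/(2*G)) = 1)
m = 1728 (m = (24*(-24))*(-3) = -576*(-3) = 1728)
m - P(V(14)) = 1728 - 1*1 = 1728 - 1 = 1727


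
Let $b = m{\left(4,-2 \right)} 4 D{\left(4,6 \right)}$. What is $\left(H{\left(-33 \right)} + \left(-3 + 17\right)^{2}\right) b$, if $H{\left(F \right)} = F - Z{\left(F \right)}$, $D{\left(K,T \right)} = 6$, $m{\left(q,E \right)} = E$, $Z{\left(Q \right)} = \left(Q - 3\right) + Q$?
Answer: $-11136$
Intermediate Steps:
$Z{\left(Q \right)} = -3 + 2 Q$ ($Z{\left(Q \right)} = \left(-3 + Q\right) + Q = -3 + 2 Q$)
$H{\left(F \right)} = 3 - F$ ($H{\left(F \right)} = F - \left(-3 + 2 F\right) = 3 - F$)
$b = -48$ ($b = \left(-2\right) 4 \cdot 6 = \left(-8\right) 6 = -48$)
$\left(H{\left(-33 \right)} + \left(-3 + 17\right)^{2}\right) b = \left(\left(3 - -33\right) + \left(-3 + 17\right)^{2}\right) \left(-48\right) = \left(\left(3 + 33\right) + 14^{2}\right) \left(-48\right) = \left(36 + 196\right) \left(-48\right) = 232 \left(-48\right) = -11136$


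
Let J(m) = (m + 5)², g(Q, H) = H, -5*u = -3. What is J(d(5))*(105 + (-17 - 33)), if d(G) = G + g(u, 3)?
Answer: 9295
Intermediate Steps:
u = ⅗ (u = -⅕*(-3) = ⅗ ≈ 0.60000)
d(G) = 3 + G (d(G) = G + 3 = 3 + G)
J(m) = (5 + m)²
J(d(5))*(105 + (-17 - 33)) = (5 + (3 + 5))²*(105 + (-17 - 33)) = (5 + 8)²*(105 - 50) = 13²*55 = 169*55 = 9295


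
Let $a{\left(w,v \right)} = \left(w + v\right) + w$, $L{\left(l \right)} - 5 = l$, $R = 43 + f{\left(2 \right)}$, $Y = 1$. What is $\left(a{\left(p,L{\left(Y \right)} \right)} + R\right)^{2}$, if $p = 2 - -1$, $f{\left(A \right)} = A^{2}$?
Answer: $3481$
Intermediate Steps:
$R = 47$ ($R = 43 + 2^{2} = 43 + 4 = 47$)
$L{\left(l \right)} = 5 + l$
$p = 3$ ($p = 2 + 1 = 3$)
$a{\left(w,v \right)} = v + 2 w$ ($a{\left(w,v \right)} = \left(v + w\right) + w = v + 2 w$)
$\left(a{\left(p,L{\left(Y \right)} \right)} + R\right)^{2} = \left(\left(\left(5 + 1\right) + 2 \cdot 3\right) + 47\right)^{2} = \left(\left(6 + 6\right) + 47\right)^{2} = \left(12 + 47\right)^{2} = 59^{2} = 3481$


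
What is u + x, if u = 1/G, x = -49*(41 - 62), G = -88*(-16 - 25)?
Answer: 3712633/3608 ≈ 1029.0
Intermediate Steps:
G = 3608 (G = -88*(-41) = 3608)
x = 1029 (x = -49*(-21) = 1029)
u = 1/3608 ≈ 0.00027716
u + x = 1/3608 + 1029 = 3712633/3608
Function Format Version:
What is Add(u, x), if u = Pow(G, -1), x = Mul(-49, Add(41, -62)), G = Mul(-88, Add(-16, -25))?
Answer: Rational(3712633, 3608) ≈ 1029.0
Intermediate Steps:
G = 3608 (G = Mul(-88, -41) = 3608)
x = 1029 (x = Mul(-49, -21) = 1029)
u = Rational(1, 3608) (u = Pow(3608, -1) = Rational(1, 3608) ≈ 0.00027716)
Add(u, x) = Add(Rational(1, 3608), 1029) = Rational(3712633, 3608)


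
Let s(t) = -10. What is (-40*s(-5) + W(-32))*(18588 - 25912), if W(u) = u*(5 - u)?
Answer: 5742016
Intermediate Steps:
(-40*s(-5) + W(-32))*(18588 - 25912) = (-40*(-10) - 32*(5 - 1*(-32)))*(18588 - 25912) = (400 - 32*(5 + 32))*(-7324) = (400 - 32*37)*(-7324) = (400 - 1184)*(-7324) = -784*(-7324) = 5742016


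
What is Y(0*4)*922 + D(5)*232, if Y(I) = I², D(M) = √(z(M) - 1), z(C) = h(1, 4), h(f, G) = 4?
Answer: 232*√3 ≈ 401.84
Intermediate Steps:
z(C) = 4
D(M) = √3 (D(M) = √(4 - 1) = √3)
Y(0*4)*922 + D(5)*232 = (0*4)²*922 + √3*232 = 0²*922 + 232*√3 = 0*922 + 232*√3 = 0 + 232*√3 = 232*√3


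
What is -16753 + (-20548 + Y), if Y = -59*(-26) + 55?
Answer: -35712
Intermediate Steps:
Y = 1589 (Y = 1534 + 55 = 1589)
-16753 + (-20548 + Y) = -16753 + (-20548 + 1589) = -16753 - 18959 = -35712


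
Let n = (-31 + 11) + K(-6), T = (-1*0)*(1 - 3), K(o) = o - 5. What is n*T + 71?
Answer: 71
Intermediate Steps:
K(o) = -5 + o
T = 0 (T = 0*(-2) = 0)
n = -31 (n = (-31 + 11) + (-5 - 6) = -20 - 11 = -31)
n*T + 71 = -31*0 + 71 = 0 + 71 = 71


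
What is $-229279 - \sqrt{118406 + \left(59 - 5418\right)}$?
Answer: $-229279 - \sqrt{113047} \approx -2.2962 \cdot 10^{5}$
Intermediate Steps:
$-229279 - \sqrt{118406 + \left(59 - 5418\right)} = -229279 - \sqrt{118406 - 5359} = -229279 - \sqrt{113047}$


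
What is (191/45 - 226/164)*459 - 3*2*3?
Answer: 532047/410 ≈ 1297.7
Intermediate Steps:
(191/45 - 226/164)*459 - 3*2*3 = (191*(1/45) - 226*1/164)*459 - 6*3 = (191/45 - 113/82)*459 - 18 = (10577/3690)*459 - 18 = 539427/410 - 18 = 532047/410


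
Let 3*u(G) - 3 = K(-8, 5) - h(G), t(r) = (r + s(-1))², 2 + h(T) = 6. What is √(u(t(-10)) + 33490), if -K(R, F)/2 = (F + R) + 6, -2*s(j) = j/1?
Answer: √301389/3 ≈ 183.00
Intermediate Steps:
h(T) = 4 (h(T) = -2 + 6 = 4)
s(j) = -j/2 (s(j) = -j/(2*1) = -j/2)
K(R, F) = -12 - 2*F - 2*R (K(R, F) = -2*((F + R) + 6) = -2*(6 + F + R) = -12 - 2*F - 2*R)
t(r) = (½ + r)² (t(r) = (r - ½*(-1))² = (r + ½)² = (½ + r)²)
u(G) = -7/3 (u(G) = 1 + ((-12 - 2*5 - 2*(-8)) - 1*4)/3 = 1 + ((-12 - 10 + 16) - 4)/3 = 1 + (-6 - 4)/3 = 1 + (⅓)*(-10) = 1 - 10/3 = -7/3)
√(u(t(-10)) + 33490) = √(-7/3 + 33490) = √(100463/3) = √301389/3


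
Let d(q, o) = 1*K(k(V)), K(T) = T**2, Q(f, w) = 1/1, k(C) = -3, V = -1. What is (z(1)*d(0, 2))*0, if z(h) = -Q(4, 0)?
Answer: 0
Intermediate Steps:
Q(f, w) = 1
d(q, o) = 9 (d(q, o) = 1*(-3)**2 = 1*9 = 9)
z(h) = -1 (z(h) = -1*1 = -1)
(z(1)*d(0, 2))*0 = -1*9*0 = -9*0 = 0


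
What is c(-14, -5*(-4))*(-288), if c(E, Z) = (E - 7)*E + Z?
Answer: -90432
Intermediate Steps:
c(E, Z) = Z + E*(-7 + E) (c(E, Z) = (-7 + E)*E + Z = E*(-7 + E) + Z = Z + E*(-7 + E))
c(-14, -5*(-4))*(-288) = (-5*(-4) + (-14)² - 7*(-14))*(-288) = (20 + 196 + 98)*(-288) = 314*(-288) = -90432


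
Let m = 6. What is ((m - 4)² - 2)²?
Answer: 4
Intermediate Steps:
((m - 4)² - 2)² = ((6 - 4)² - 2)² = (2² - 2)² = (4 - 2)² = 2² = 4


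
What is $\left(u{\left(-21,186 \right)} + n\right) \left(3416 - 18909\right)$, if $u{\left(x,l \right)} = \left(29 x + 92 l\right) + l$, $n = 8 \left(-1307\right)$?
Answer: $-96567869$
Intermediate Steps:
$n = -10456$
$u{\left(x,l \right)} = 29 x + 93 l$
$\left(u{\left(-21,186 \right)} + n\right) \left(3416 - 18909\right) = \left(\left(29 \left(-21\right) + 93 \cdot 186\right) - 10456\right) \left(3416 - 18909\right) = \left(\left(-609 + 17298\right) - 10456\right) \left(-15493\right) = \left(16689 - 10456\right) \left(-15493\right) = 6233 \left(-15493\right) = -96567869$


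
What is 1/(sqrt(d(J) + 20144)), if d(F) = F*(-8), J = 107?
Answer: sqrt(4822)/9644 ≈ 0.0072004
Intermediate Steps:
d(F) = -8*F
1/(sqrt(d(J) + 20144)) = 1/(sqrt(-8*107 + 20144)) = 1/(sqrt(-856 + 20144)) = 1/(sqrt(19288)) = 1/(2*sqrt(4822)) = sqrt(4822)/9644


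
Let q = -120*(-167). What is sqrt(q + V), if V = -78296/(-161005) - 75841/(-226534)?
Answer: 3*sqrt(2962228220165733923874470)/36473106670 ≈ 141.57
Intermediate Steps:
V = 29947486269/36473106670 (V = -78296*(-1/161005) - 75841*(-1/226534) = 78296/161005 + 75841/226534 = 29947486269/36473106670 ≈ 0.82108)
q = 20040
sqrt(q + V) = sqrt(20040 + 29947486269/36473106670) = sqrt(730951005153069/36473106670) = 3*sqrt(2962228220165733923874470)/36473106670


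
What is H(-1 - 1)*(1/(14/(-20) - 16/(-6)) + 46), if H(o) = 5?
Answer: 13720/59 ≈ 232.54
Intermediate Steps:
H(-1 - 1)*(1/(14/(-20) - 16/(-6)) + 46) = 5*(1/(14/(-20) - 16/(-6)) + 46) = 5*(1/(14*(-1/20) - 16*(-⅙)) + 46) = 5*(1/(-7/10 + 8/3) + 46) = 5*(1/(59/30) + 46) = 5*(30/59 + 46) = 5*(2744/59) = 13720/59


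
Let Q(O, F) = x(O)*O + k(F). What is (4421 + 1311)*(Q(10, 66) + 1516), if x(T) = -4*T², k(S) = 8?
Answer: -14192432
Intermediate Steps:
Q(O, F) = 8 - 4*O³ (Q(O, F) = (-4*O²)*O + 8 = -4*O³ + 8 = 8 - 4*O³)
(4421 + 1311)*(Q(10, 66) + 1516) = (4421 + 1311)*((8 - 4*10³) + 1516) = 5732*((8 - 4*1000) + 1516) = 5732*((8 - 4000) + 1516) = 5732*(-3992 + 1516) = 5732*(-2476) = -14192432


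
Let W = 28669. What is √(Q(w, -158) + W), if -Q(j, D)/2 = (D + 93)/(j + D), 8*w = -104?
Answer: √93143111/57 ≈ 169.32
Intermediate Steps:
w = -13 (w = (⅛)*(-104) = -13)
Q(j, D) = -2*(93 + D)/(D + j) (Q(j, D) = -2*(D + 93)/(j + D) = -2*(93 + D)/(D + j))
√(Q(w, -158) + W) = √(2*(-93 - 1*(-158))/(-158 - 13) + 28669) = √(2*(-93 + 158)/(-171) + 28669) = √(2*(-1/171)*65 + 28669) = √(-130/171 + 28669) = √(4902269/171) = √93143111/57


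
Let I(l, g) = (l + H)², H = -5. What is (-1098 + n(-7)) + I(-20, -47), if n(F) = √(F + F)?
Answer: -473 + I*√14 ≈ -473.0 + 3.7417*I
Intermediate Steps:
n(F) = √2*√F (n(F) = √(2*F) = √2*√F)
I(l, g) = (-5 + l)² (I(l, g) = (l - 5)² = (-5 + l)²)
(-1098 + n(-7)) + I(-20, -47) = (-1098 + √2*√(-7)) + (-5 - 20)² = (-1098 + √2*(I*√7)) + (-25)² = (-1098 + I*√14) + 625 = -473 + I*√14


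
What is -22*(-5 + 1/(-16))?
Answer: 891/8 ≈ 111.38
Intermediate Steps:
-22*(-5 + 1/(-16)) = -22*(-5 - 1/16) = -22*(-81/16) = 891/8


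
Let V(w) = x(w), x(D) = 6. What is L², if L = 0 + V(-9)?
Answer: 36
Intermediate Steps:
V(w) = 6
L = 6 (L = 0 + 6 = 6)
L² = 6² = 36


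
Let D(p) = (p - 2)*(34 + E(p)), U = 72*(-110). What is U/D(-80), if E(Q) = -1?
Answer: 120/41 ≈ 2.9268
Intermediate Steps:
U = -7920
D(p) = -66 + 33*p (D(p) = (p - 2)*(34 - 1) = (-2 + p)*33 = -66 + 33*p)
U/D(-80) = -7920/(-66 + 33*(-80)) = -7920/(-66 - 2640) = -7920/(-2706) = -7920*(-1/2706) = 120/41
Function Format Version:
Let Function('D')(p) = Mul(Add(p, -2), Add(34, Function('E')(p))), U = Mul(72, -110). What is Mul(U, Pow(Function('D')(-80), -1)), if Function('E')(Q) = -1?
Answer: Rational(120, 41) ≈ 2.9268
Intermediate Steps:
U = -7920
Function('D')(p) = Add(-66, Mul(33, p)) (Function('D')(p) = Mul(Add(p, -2), Add(34, -1)) = Mul(Add(-2, p), 33) = Add(-66, Mul(33, p)))
Mul(U, Pow(Function('D')(-80), -1)) = Mul(-7920, Pow(Add(-66, Mul(33, -80)), -1)) = Mul(-7920, Pow(Add(-66, -2640), -1)) = Mul(-7920, Pow(-2706, -1)) = Mul(-7920, Rational(-1, 2706)) = Rational(120, 41)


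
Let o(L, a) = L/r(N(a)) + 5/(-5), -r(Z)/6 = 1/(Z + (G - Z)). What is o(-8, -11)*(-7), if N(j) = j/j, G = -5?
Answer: 161/3 ≈ 53.667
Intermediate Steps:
N(j) = 1
r(Z) = 6/5 (r(Z) = -6/(Z + (-5 - Z)) = -6/(-5) = -6*(-⅕) = 6/5)
o(L, a) = -1 + 5*L/6 (o(L, a) = L/(6/5) + 5/(-5) = L*(⅚) + 5*(-⅕) = 5*L/6 - 1 = -1 + 5*L/6)
o(-8, -11)*(-7) = (-1 + (⅚)*(-8))*(-7) = (-1 - 20/3)*(-7) = -23/3*(-7) = 161/3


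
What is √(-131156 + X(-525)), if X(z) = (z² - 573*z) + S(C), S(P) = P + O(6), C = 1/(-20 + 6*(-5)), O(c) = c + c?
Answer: √44530598/10 ≈ 667.31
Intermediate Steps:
O(c) = 2*c
C = -1/50 (C = 1/(-20 - 30) = 1/(-50) = -1/50 ≈ -0.020000)
S(P) = 12 + P (S(P) = P + 2*6 = P + 12 = 12 + P)
X(z) = 599/50 + z² - 573*z (X(z) = (z² - 573*z) + (12 - 1/50) = (z² - 573*z) + 599/50 = 599/50 + z² - 573*z)
√(-131156 + X(-525)) = √(-131156 + (599/50 + (-525)² - 573*(-525))) = √(-131156 + (599/50 + 275625 + 300825)) = √(-131156 + 28823099/50) = √(22265299/50) = √44530598/10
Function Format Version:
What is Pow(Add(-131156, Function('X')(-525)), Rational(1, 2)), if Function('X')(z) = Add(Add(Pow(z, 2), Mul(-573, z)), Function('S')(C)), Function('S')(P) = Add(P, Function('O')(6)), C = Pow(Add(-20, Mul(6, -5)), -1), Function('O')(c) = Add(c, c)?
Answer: Mul(Rational(1, 10), Pow(44530598, Rational(1, 2))) ≈ 667.31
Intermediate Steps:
Function('O')(c) = Mul(2, c)
C = Rational(-1, 50) (C = Pow(Add(-20, -30), -1) = Pow(-50, -1) = Rational(-1, 50) ≈ -0.020000)
Function('S')(P) = Add(12, P) (Function('S')(P) = Add(P, Mul(2, 6)) = Add(P, 12) = Add(12, P))
Function('X')(z) = Add(Rational(599, 50), Pow(z, 2), Mul(-573, z)) (Function('X')(z) = Add(Add(Pow(z, 2), Mul(-573, z)), Add(12, Rational(-1, 50))) = Add(Add(Pow(z, 2), Mul(-573, z)), Rational(599, 50)) = Add(Rational(599, 50), Pow(z, 2), Mul(-573, z)))
Pow(Add(-131156, Function('X')(-525)), Rational(1, 2)) = Pow(Add(-131156, Add(Rational(599, 50), Pow(-525, 2), Mul(-573, -525))), Rational(1, 2)) = Pow(Add(-131156, Add(Rational(599, 50), 275625, 300825)), Rational(1, 2)) = Pow(Add(-131156, Rational(28823099, 50)), Rational(1, 2)) = Pow(Rational(22265299, 50), Rational(1, 2)) = Mul(Rational(1, 10), Pow(44530598, Rational(1, 2)))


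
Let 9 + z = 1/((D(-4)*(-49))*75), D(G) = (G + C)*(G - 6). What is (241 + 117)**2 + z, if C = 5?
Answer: 4709696251/36750 ≈ 1.2816e+5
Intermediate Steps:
D(G) = (-6 + G)*(5 + G) (D(G) = (G + 5)*(G - 6) = (5 + G)*(-6 + G) = (-6 + G)*(5 + G))
z = -330749/36750 (z = -9 + 1/(((-30 + (-4)**2 - 1*(-4))*(-49))*75) = -9 + 1/(((-30 + 16 + 4)*(-49))*75) = -9 + 1/(-10*(-49)*75) = -9 + 1/(490*75) = -9 + 1/36750 = -330749/36750 ≈ -9.0000)
(241 + 117)**2 + z = (241 + 117)**2 - 330749/36750 = 358**2 - 330749/36750 = 128164 - 330749/36750 = 4709696251/36750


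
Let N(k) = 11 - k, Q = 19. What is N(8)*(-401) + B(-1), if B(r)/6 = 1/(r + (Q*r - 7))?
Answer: -10829/9 ≈ -1203.2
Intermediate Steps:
B(r) = 6/(-7 + 20*r) (B(r) = 6/(r + (19*r - 7)) = 6/(r + (-7 + 19*r)) = 6/(-7 + 20*r))
N(8)*(-401) + B(-1) = (11 - 1*8)*(-401) + 6/(-7 + 20*(-1)) = (11 - 8)*(-401) + 6/(-7 - 20) = 3*(-401) + 6/(-27) = -1203 + 6*(-1/27) = -1203 - 2/9 = -10829/9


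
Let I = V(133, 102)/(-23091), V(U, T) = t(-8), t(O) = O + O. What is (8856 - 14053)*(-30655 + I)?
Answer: 3678720299033/23091 ≈ 1.5931e+8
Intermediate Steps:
t(O) = 2*O
V(U, T) = -16 (V(U, T) = 2*(-8) = -16)
I = 16/23091 (I = -16/(-23091) = -16*(-1/23091) = 16/23091 ≈ 0.00069291)
(8856 - 14053)*(-30655 + I) = (8856 - 14053)*(-30655 + 16/23091) = -5197*(-707854589/23091) = 3678720299033/23091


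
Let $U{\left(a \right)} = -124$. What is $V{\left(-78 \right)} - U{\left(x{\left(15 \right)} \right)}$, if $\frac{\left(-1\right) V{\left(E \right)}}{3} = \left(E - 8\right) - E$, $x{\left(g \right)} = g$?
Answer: $148$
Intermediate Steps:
$V{\left(E \right)} = 24$ ($V{\left(E \right)} = - 3 \left(\left(E - 8\right) - E\right) = - 3 \left(\left(-8 + E\right) - E\right) = \left(-3\right) \left(-8\right) = 24$)
$V{\left(-78 \right)} - U{\left(x{\left(15 \right)} \right)} = 24 - -124 = 24 + 124 = 148$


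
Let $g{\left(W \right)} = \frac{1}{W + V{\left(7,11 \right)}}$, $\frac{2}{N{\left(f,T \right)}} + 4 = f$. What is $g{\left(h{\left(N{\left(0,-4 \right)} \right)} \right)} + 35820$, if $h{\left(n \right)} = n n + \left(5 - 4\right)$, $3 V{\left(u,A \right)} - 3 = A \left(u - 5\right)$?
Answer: $\frac{4119312}{115} \approx 35820.0$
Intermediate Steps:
$V{\left(u,A \right)} = 1 + \frac{A \left(-5 + u\right)}{3}$ ($V{\left(u,A \right)} = 1 + \frac{A \left(u - 5\right)}{3} = 1 + \frac{A \left(-5 + u\right)}{3}$)
$N{\left(f,T \right)} = \frac{2}{-4 + f}$
$h{\left(n \right)} = 1 + n^{2}$ ($h{\left(n \right)} = n^{2} + \left(5 - 4\right) = n^{2} + 1 = 1 + n^{2}$)
$g{\left(W \right)} = \frac{1}{\frac{25}{3} + W}$ ($g{\left(W \right)} = \frac{1}{W + \left(1 - \frac{55}{3} + \frac{1}{3} \cdot 11 \cdot 7\right)} = \frac{1}{W + \left(1 - \frac{55}{3} + \frac{77}{3}\right)} = \frac{1}{W + \frac{25}{3}} = \frac{1}{\frac{25}{3} + W}$)
$g{\left(h{\left(N{\left(0,-4 \right)} \right)} \right)} + 35820 = \frac{3}{25 + 3 \left(1 + \left(\frac{2}{-4 + 0}\right)^{2}\right)} + 35820 = \frac{3}{25 + 3 \left(1 + \left(\frac{2}{-4}\right)^{2}\right)} + 35820 = \frac{3}{25 + 3 \left(1 + \left(2 \left(- \frac{1}{4}\right)\right)^{2}\right)} + 35820 = \frac{3}{25 + 3 \left(1 + \left(- \frac{1}{2}\right)^{2}\right)} + 35820 = \frac{3}{25 + 3 \left(1 + \frac{1}{4}\right)} + 35820 = \frac{3}{25 + 3 \cdot \frac{5}{4}} + 35820 = \frac{3}{25 + \frac{15}{4}} + 35820 = \frac{3}{\frac{115}{4}} + 35820 = 3 \cdot \frac{4}{115} + 35820 = \frac{12}{115} + 35820 = \frac{4119312}{115}$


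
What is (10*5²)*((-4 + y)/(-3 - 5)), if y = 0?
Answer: 125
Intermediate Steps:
(10*5²)*((-4 + y)/(-3 - 5)) = (10*5²)*((-4 + 0)/(-3 - 5)) = (10*25)*(-4/(-8)) = 250*(-4*(-⅛)) = 250*(½) = 125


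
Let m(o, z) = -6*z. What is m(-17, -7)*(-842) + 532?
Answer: -34832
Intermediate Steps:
m(-17, -7)*(-842) + 532 = -6*(-7)*(-842) + 532 = 42*(-842) + 532 = -35364 + 532 = -34832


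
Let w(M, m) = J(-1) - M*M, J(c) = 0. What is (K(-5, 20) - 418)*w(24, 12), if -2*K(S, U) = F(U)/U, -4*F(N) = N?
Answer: 240696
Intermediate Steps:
F(N) = -N/4
w(M, m) = -M² (w(M, m) = 0 - M*M = 0 - M² = -M²)
K(S, U) = ⅛ (K(S, U) = -(-U/4)/(2*U) = -½*(-¼) = ⅛)
(K(-5, 20) - 418)*w(24, 12) = (⅛ - 418)*(-1*24²) = -(-3343)*576/8 = -3343/8*(-576) = 240696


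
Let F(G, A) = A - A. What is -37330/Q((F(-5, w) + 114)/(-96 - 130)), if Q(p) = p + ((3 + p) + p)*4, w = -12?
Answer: -4218290/843 ≈ -5003.9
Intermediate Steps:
F(G, A) = 0
Q(p) = 12 + 9*p (Q(p) = p + (3 + 2*p)*4 = p + (12 + 8*p) = 12 + 9*p)
-37330/Q((F(-5, w) + 114)/(-96 - 130)) = -37330/(12 + 9*((0 + 114)/(-96 - 130))) = -37330/(12 + 9*(114/(-226))) = -37330/(12 + 9*(114*(-1/226))) = -37330/(12 + 9*(-57/113)) = -37330/(12 - 513/113) = -37330/843/113 = -37330*113/843 = -4218290/843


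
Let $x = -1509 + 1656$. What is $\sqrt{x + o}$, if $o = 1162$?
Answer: $\sqrt{1309} \approx 36.18$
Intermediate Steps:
$x = 147$
$\sqrt{x + o} = \sqrt{147 + 1162} = \sqrt{1309}$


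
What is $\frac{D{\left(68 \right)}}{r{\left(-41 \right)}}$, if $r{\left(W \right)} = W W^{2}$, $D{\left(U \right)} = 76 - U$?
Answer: $- \frac{8}{68921} \approx -0.00011607$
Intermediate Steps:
$r{\left(W \right)} = W^{3}$
$\frac{D{\left(68 \right)}}{r{\left(-41 \right)}} = \frac{76 - 68}{\left(-41\right)^{3}} = \frac{76 - 68}{-68921} = 8 \left(- \frac{1}{68921}\right) = - \frac{8}{68921}$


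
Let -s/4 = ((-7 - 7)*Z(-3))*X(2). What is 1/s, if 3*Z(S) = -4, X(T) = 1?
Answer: -3/224 ≈ -0.013393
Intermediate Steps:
Z(S) = -4/3 (Z(S) = (1/3)*(-4) = -4/3)
s = -224/3 (s = -4*(-7 - 7)*(-4/3) = -4*(-14*(-4/3)) = -224/3 ≈ -74.667)
1/s = 1/(-224/3) = -3/224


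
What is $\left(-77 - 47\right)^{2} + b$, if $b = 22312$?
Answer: $37688$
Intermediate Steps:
$\left(-77 - 47\right)^{2} + b = \left(-77 - 47\right)^{2} + 22312 = \left(-124\right)^{2} + 22312 = 15376 + 22312 = 37688$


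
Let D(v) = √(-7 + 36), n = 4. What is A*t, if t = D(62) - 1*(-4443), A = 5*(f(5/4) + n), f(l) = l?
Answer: 466515/4 + 105*√29/4 ≈ 1.1677e+5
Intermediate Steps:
A = 105/4 (A = 5*(5/4 + 4) = 5*(21/4) = 105/4 ≈ 26.250)
D(v) = √29
t = 4443 + √29 (t = √29 - 1*(-4443) = √29 + 4443 = 4443 + √29 ≈ 4448.4)
A*t = 105*(4443 + √29)/4 = 466515/4 + 105*√29/4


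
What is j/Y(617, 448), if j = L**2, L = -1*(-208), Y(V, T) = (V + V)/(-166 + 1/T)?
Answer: -25136046/4319 ≈ -5819.9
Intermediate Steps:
Y(V, T) = 2*V/(-166 + 1/T) (Y(V, T) = (2*V)/(-166 + 1/T) = 2*V/(-166 + 1/T))
L = 208
j = 43264 (j = 208**2 = 43264)
j/Y(617, 448) = 43264/((-2*448*617/(-1 + 166*448))) = 43264/((-2*448*617/(-1 + 74368))) = 43264/((-2*448*617/74367)) = 43264/((-2*448*617*1/74367)) = 43264/(-552832/74367) = 43264*(-74367/552832) = -25136046/4319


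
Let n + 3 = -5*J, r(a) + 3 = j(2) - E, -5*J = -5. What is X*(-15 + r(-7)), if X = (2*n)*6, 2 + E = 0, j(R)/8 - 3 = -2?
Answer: 768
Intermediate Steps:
J = 1 (J = -⅕*(-5) = 1)
j(R) = 8 (j(R) = 24 + 8*(-2) = 24 - 16 = 8)
E = -2 (E = -2 + 0 = -2)
r(a) = 7 (r(a) = -3 + (8 - 1*(-2)) = -3 + (8 + 2) = -3 + 10 = 7)
n = -8 (n = -3 - 5*1 = -3 - 5 = -8)
X = -96 (X = (2*(-8))*6 = -16*6 = -96)
X*(-15 + r(-7)) = -96*(-15 + 7) = -96*(-8) = 768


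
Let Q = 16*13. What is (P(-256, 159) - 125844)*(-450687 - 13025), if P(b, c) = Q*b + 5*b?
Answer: 83640660864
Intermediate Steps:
Q = 208
P(b, c) = 213*b (P(b, c) = 208*b + 5*b = 213*b)
(P(-256, 159) - 125844)*(-450687 - 13025) = (213*(-256) - 125844)*(-450687 - 13025) = (-54528 - 125844)*(-463712) = -180372*(-463712) = 83640660864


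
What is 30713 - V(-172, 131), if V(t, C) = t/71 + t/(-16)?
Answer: 8720127/284 ≈ 30705.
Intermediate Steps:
V(t, C) = -55*t/1136 (V(t, C) = t*(1/71) + t*(-1/16) = t/71 - t/16 = -55*t/1136)
30713 - V(-172, 131) = 30713 - (-55)*(-172)/1136 = 30713 - 1*2365/284 = 30713 - 2365/284 = 8720127/284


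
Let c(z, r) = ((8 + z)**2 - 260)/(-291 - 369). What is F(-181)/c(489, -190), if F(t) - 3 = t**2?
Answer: -21624240/246749 ≈ -87.637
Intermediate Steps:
F(t) = 3 + t**2
c(z, r) = 13/33 - (8 + z)**2/660 (c(z, r) = (-260 + (8 + z)**2)/(-660) = (-260 + (8 + z)**2)*(-1/660) = 13/33 - (8 + z)**2/660)
F(-181)/c(489, -190) = (3 + (-181)**2)/(13/33 - (8 + 489)**2/660) = (3 + 32761)/(13/33 - 1/660*497**2) = 32764/(13/33 - 1/660*247009) = 32764/(13/33 - 247009/660) = 32764/(-246749/660) = 32764*(-660/246749) = -21624240/246749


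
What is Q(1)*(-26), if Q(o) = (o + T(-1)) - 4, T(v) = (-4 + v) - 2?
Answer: 260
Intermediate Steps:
T(v) = -6 + v
Q(o) = -11 + o (Q(o) = (o + (-6 - 1)) - 4 = (o - 7) - 4 = (-7 + o) - 4 = -11 + o)
Q(1)*(-26) = (-11 + 1)*(-26) = -10*(-26) = 260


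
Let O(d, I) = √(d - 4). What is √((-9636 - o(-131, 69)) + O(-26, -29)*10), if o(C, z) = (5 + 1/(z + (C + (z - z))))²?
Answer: √(-37136265 + 38440*I*√30)/62 ≈ 0.27863 + 98.29*I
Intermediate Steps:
o(C, z) = (5 + 1/(C + z))² (o(C, z) = (5 + 1/(z + (C + 0)))² = (5 + 1/(z + C))² = (5 + 1/(C + z))²)
O(d, I) = √(-4 + d)
√((-9636 - o(-131, 69)) + O(-26, -29)*10) = √((-9636 - (1 + 5*(-131) + 5*69)²/(-131 + 69)²) + √(-4 - 26)*10) = √((-9636 - (1 - 655 + 345)²/(-62)²) + √(-30)*10) = √((-9636 - (-309)²/3844) + (I*√30)*10) = √((-9636 - 95481/3844) + 10*I*√30) = √(-37136265/3844 + 10*I*√30)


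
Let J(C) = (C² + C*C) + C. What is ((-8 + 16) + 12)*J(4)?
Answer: 720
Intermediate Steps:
J(C) = C + 2*C² (J(C) = (C² + C²) + C = 2*C² + C = C + 2*C²)
((-8 + 16) + 12)*J(4) = ((-8 + 16) + 12)*(4*(1 + 2*4)) = (8 + 12)*(4*(1 + 8)) = 20*(4*9) = 20*36 = 720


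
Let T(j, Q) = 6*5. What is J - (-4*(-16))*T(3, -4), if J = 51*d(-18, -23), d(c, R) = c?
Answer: -2838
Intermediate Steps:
T(j, Q) = 30
J = -918 (J = 51*(-18) = -918)
J - (-4*(-16))*T(3, -4) = -918 - (-4*(-16))*30 = -918 - 64*30 = -918 - 1*1920 = -918 - 1920 = -2838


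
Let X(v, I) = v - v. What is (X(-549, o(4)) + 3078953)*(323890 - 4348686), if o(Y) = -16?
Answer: -12392157718588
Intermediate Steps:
X(v, I) = 0
(X(-549, o(4)) + 3078953)*(323890 - 4348686) = (0 + 3078953)*(323890 - 4348686) = 3078953*(-4024796) = -12392157718588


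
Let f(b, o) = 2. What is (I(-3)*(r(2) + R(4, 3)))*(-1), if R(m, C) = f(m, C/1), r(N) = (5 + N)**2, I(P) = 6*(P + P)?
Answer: 1836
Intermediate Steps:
I(P) = 12*P (I(P) = 6*(2*P) = 12*P)
R(m, C) = 2
(I(-3)*(r(2) + R(4, 3)))*(-1) = ((12*(-3))*((5 + 2)**2 + 2))*(-1) = -36*(7**2 + 2)*(-1) = -36*(49 + 2)*(-1) = -36*51*(-1) = -1836*(-1) = 1836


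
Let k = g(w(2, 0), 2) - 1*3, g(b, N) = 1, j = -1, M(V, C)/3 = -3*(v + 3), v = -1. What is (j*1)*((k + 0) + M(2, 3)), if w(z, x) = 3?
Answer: 20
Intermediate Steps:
M(V, C) = -18 (M(V, C) = 3*(-3*(-1 + 3)) = 3*(-3*2) = 3*(-6) = -18)
k = -2 (k = 1 - 1*3 = 1 - 3 = -2)
(j*1)*((k + 0) + M(2, 3)) = (-1*1)*((-2 + 0) - 18) = -(-2 - 18) = -1*(-20) = 20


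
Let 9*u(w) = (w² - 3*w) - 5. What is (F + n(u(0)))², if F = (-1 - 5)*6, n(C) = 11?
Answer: 625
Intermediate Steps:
u(w) = -5/9 - w/3 + w²/9 (u(w) = ((w² - 3*w) - 5)/9 = (-5 + w² - 3*w)/9 = -5/9 - w/3 + w²/9)
F = -36 (F = -6*6 = -36)
(F + n(u(0)))² = (-36 + 11)² = (-25)² = 625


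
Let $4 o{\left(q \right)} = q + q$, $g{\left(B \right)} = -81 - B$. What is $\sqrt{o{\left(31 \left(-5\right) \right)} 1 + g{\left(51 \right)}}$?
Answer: $\frac{i \sqrt{838}}{2} \approx 14.474 i$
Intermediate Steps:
$o{\left(q \right)} = \frac{q}{2}$ ($o{\left(q \right)} = \frac{q + q}{4} = \frac{2 q}{4} = \frac{q}{2}$)
$\sqrt{o{\left(31 \left(-5\right) \right)} 1 + g{\left(51 \right)}} = \sqrt{\frac{31 \left(-5\right)}{2} \cdot 1 - 132} = \sqrt{\frac{1}{2} \left(-155\right) 1 - 132} = \sqrt{\left(- \frac{155}{2}\right) 1 - 132} = \sqrt{- \frac{155}{2} - 132} = \sqrt{- \frac{419}{2}} = \frac{i \sqrt{838}}{2}$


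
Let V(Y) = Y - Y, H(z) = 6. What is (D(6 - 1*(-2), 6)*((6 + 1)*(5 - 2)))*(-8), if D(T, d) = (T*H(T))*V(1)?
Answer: 0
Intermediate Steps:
V(Y) = 0
D(T, d) = 0 (D(T, d) = (T*6)*0 = (6*T)*0 = 0)
(D(6 - 1*(-2), 6)*((6 + 1)*(5 - 2)))*(-8) = (0*((6 + 1)*(5 - 2)))*(-8) = (0*(7*3))*(-8) = (0*21)*(-8) = 0*(-8) = 0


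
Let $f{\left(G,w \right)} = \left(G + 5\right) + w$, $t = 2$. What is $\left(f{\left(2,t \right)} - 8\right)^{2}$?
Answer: $1$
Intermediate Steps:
$f{\left(G,w \right)} = 5 + G + w$ ($f{\left(G,w \right)} = \left(5 + G\right) + w = 5 + G + w$)
$\left(f{\left(2,t \right)} - 8\right)^{2} = \left(\left(5 + 2 + 2\right) - 8\right)^{2} = \left(9 - 8\right)^{2} = 1^{2} = 1$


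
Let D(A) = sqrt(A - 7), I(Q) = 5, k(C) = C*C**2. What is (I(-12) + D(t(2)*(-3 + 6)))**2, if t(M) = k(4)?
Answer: (5 + sqrt(185))**2 ≈ 346.01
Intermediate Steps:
k(C) = C**3
t(M) = 64 (t(M) = 4**3 = 64)
D(A) = sqrt(-7 + A)
(I(-12) + D(t(2)*(-3 + 6)))**2 = (5 + sqrt(-7 + 64*(-3 + 6)))**2 = (5 + sqrt(-7 + 64*3))**2 = (5 + sqrt(-7 + 192))**2 = (5 + sqrt(185))**2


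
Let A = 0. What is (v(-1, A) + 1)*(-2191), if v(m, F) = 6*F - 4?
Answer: 6573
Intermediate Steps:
v(m, F) = -4 + 6*F
(v(-1, A) + 1)*(-2191) = ((-4 + 6*0) + 1)*(-2191) = ((-4 + 0) + 1)*(-2191) = (-4 + 1)*(-2191) = -3*(-2191) = 6573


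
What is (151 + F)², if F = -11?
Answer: 19600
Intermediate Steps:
(151 + F)² = (151 - 11)² = 140² = 19600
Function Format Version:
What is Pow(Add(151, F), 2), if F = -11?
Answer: 19600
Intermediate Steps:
Pow(Add(151, F), 2) = Pow(Add(151, -11), 2) = Pow(140, 2) = 19600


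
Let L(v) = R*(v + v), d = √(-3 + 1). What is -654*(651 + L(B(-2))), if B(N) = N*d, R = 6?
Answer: -425754 + 15696*I*√2 ≈ -4.2575e+5 + 22198.0*I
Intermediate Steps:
d = I*√2 (d = √(-2) = I*√2 ≈ 1.4142*I)
B(N) = I*N*√2 (B(N) = N*(I*√2) = I*N*√2)
L(v) = 12*v (L(v) = 6*(v + v) = 6*(2*v) = 12*v)
-654*(651 + L(B(-2))) = -654*(651 + 12*(I*(-2)*√2)) = -654*(651 + 12*(-2*I*√2)) = -654*(651 - 24*I*√2) = -425754 + 15696*I*√2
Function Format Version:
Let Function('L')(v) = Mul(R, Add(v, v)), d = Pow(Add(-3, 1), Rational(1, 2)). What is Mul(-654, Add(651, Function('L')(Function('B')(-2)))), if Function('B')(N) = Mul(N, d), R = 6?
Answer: Add(-425754, Mul(15696, I, Pow(2, Rational(1, 2)))) ≈ Add(-4.2575e+5, Mul(22198., I))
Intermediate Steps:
d = Mul(I, Pow(2, Rational(1, 2))) (d = Pow(-2, Rational(1, 2)) = Mul(I, Pow(2, Rational(1, 2))) ≈ Mul(1.4142, I))
Function('B')(N) = Mul(I, N, Pow(2, Rational(1, 2))) (Function('B')(N) = Mul(N, Mul(I, Pow(2, Rational(1, 2)))) = Mul(I, N, Pow(2, Rational(1, 2))))
Function('L')(v) = Mul(12, v) (Function('L')(v) = Mul(6, Add(v, v)) = Mul(6, Mul(2, v)) = Mul(12, v))
Mul(-654, Add(651, Function('L')(Function('B')(-2)))) = Mul(-654, Add(651, Mul(12, Mul(I, -2, Pow(2, Rational(1, 2)))))) = Mul(-654, Add(651, Mul(12, Mul(-2, I, Pow(2, Rational(1, 2)))))) = Mul(-654, Add(651, Mul(-24, I, Pow(2, Rational(1, 2))))) = Add(-425754, Mul(15696, I, Pow(2, Rational(1, 2))))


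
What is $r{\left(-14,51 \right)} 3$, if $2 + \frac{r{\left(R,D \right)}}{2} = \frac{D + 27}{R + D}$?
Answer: $\frac{24}{37} \approx 0.64865$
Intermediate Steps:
$r{\left(R,D \right)} = -4 + \frac{2 \left(27 + D\right)}{D + R}$ ($r{\left(R,D \right)} = -4 + 2 \frac{D + 27}{R + D} = -4 + 2 \frac{27 + D}{D + R} = -4 + \frac{2 \left(27 + D\right)}{D + R}$)
$r{\left(-14,51 \right)} 3 = \frac{2 \left(27 - 51 - -28\right)}{51 - 14} \cdot 3 = \frac{2 \left(27 - 51 + 28\right)}{37} \cdot 3 = 2 \cdot \frac{1}{37} \cdot 4 \cdot 3 = \frac{8}{37} \cdot 3 = \frac{24}{37}$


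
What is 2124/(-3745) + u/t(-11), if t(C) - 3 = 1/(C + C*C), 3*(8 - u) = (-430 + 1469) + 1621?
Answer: -1088009332/3718785 ≈ -292.57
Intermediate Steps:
u = -2636/3 (u = 8 - ((-430 + 1469) + 1621)/3 = 8 - (1039 + 1621)/3 = 8 - ⅓*2660 = 8 - 2660/3 = -2636/3 ≈ -878.67)
t(C) = 3 + 1/(C + C²) (t(C) = 3 + 1/(C + C*C) = 3 + 1/(C + C²))
2124/(-3745) + u/t(-11) = 2124/(-3745) - 2636*(-11*(1 - 11)/(1 + 3*(-11) + 3*(-11)²))/3 = 2124*(-1/3745) - 2636*110/(1 - 33 + 3*121)/3 = -2124/3745 - 2636*110/(1 - 33 + 363)/3 = -2124/3745 - 2636/(3*((-1/11*(-⅒)*331))) = -2124/3745 - 2636/(3*331/110) = -2124/3745 - 2636/3*110/331 = -2124/3745 - 289960/993 = -1088009332/3718785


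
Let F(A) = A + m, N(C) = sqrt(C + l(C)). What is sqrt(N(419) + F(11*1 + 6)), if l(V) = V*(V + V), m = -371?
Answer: sqrt(-354 + sqrt(351541)) ≈ 15.457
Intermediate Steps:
l(V) = 2*V**2 (l(V) = V*(2*V) = 2*V**2)
N(C) = sqrt(C + 2*C**2)
F(A) = -371 + A (F(A) = A - 371 = -371 + A)
sqrt(N(419) + F(11*1 + 6)) = sqrt(sqrt(419*(1 + 2*419)) + (-371 + (11*1 + 6))) = sqrt(sqrt(419*(1 + 838)) + (-371 + (11 + 6))) = sqrt(sqrt(419*839) + (-371 + 17)) = sqrt(sqrt(351541) - 354) = sqrt(-354 + sqrt(351541))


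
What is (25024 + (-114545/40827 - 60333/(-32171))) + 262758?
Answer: 12193055715590/42369207 ≈ 2.8778e+5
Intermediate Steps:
(25024 + (-114545/40827 - 60333/(-32171))) + 262758 = (25024 + (-114545*1/40827 - 60333*(-1/32171))) + 262758 = (25024 + (-3695/1317 + 60333/32171)) + 262758 = (25024 - 39413284/42369207) + 262758 = 1060207622684/42369207 + 262758 = 12193055715590/42369207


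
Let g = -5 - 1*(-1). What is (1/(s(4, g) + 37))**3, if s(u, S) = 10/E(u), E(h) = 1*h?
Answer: 8/493039 ≈ 1.6226e-5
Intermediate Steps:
E(h) = h
g = -4 (g = -5 + 1 = -4)
s(u, S) = 10/u
(1/(s(4, g) + 37))**3 = (1/(10/4 + 37))**3 = (1/(10*(1/4) + 37))**3 = (1/(5/2 + 37))**3 = (1/(79/2))**3 = (2/79)**3 = 8/493039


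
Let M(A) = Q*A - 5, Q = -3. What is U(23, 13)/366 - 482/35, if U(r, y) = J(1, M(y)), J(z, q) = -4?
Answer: -88276/6405 ≈ -13.782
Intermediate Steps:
M(A) = -5 - 3*A (M(A) = -3*A - 5 = -5 - 3*A)
U(r, y) = -4
U(23, 13)/366 - 482/35 = -4/366 - 482/35 = -4*1/366 - 482*1/35 = -2/183 - 482/35 = -88276/6405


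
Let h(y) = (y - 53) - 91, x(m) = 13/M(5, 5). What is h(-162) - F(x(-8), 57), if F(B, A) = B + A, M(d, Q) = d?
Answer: -1828/5 ≈ -365.60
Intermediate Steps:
x(m) = 13/5
h(y) = -144 + y (h(y) = (-53 + y) - 91 = -144 + y)
F(B, A) = A + B
h(-162) - F(x(-8), 57) = (-144 - 162) - (57 + 13/5) = -306 - 1*298/5 = -306 - 298/5 = -1828/5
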